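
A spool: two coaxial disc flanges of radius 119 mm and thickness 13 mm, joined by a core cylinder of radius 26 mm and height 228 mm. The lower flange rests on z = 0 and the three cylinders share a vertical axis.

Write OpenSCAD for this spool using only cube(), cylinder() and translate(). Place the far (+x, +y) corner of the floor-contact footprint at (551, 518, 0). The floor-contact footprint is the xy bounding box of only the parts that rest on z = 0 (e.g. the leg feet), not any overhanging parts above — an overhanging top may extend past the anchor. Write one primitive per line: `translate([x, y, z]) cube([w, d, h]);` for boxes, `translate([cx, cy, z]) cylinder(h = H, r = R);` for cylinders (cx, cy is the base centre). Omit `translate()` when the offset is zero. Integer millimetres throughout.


translate([432, 399, 0]) cylinder(h = 13, r = 119);
translate([432, 399, 13]) cylinder(h = 228, r = 26);
translate([432, 399, 241]) cylinder(h = 13, r = 119);


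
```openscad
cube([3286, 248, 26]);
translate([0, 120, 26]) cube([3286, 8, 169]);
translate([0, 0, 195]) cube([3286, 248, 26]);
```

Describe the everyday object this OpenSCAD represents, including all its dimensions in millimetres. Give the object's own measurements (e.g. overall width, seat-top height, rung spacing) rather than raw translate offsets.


An I-beam lying along x, 3286 mm long. Overall section height 221 mm. Two flanges 248 mm wide (y) and 26 mm thick, one on the floor and one at the top; a web 8 mm thick runs between them, centred on the flange width.


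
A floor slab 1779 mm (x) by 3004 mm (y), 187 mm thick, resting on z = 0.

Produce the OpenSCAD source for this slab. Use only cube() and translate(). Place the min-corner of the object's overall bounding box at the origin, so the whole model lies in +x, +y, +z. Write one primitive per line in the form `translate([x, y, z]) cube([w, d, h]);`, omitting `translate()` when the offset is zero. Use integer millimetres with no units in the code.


cube([1779, 3004, 187]);


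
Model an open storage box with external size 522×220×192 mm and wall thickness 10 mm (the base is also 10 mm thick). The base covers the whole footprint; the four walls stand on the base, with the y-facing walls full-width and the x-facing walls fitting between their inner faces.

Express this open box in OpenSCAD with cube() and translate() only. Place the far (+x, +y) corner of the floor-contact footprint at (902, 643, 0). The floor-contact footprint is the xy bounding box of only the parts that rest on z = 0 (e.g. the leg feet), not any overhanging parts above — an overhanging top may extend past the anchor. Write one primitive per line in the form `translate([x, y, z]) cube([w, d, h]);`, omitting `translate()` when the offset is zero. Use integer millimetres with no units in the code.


translate([380, 423, 0]) cube([522, 220, 10]);
translate([380, 423, 10]) cube([522, 10, 182]);
translate([380, 633, 10]) cube([522, 10, 182]);
translate([380, 433, 10]) cube([10, 200, 182]);
translate([892, 433, 10]) cube([10, 200, 182]);


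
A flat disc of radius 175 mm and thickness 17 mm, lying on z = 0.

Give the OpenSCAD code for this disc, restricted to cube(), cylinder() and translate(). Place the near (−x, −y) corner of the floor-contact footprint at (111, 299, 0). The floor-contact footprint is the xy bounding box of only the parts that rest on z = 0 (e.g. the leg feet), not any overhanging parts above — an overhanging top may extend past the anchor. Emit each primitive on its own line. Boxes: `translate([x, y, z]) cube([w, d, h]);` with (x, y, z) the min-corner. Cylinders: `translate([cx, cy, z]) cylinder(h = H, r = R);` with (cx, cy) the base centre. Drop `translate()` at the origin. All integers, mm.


translate([286, 474, 0]) cylinder(h = 17, r = 175);


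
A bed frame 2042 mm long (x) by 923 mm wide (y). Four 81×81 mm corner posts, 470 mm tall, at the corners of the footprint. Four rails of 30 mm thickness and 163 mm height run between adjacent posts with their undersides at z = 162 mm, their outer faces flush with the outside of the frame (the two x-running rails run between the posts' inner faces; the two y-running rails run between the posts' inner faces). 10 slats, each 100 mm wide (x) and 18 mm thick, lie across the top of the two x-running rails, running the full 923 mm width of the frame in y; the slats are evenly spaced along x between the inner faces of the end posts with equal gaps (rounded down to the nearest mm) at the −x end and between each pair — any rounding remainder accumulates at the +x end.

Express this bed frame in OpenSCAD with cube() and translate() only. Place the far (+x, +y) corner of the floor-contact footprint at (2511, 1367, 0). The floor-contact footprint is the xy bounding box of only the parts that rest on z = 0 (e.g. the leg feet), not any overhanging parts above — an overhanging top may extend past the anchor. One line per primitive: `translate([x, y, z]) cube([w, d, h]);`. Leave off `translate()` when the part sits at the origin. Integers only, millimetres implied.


translate([469, 444, 0]) cube([81, 81, 470]);
translate([469, 1286, 0]) cube([81, 81, 470]);
translate([2430, 444, 0]) cube([81, 81, 470]);
translate([2430, 1286, 0]) cube([81, 81, 470]);
translate([550, 444, 162]) cube([1880, 30, 163]);
translate([550, 1337, 162]) cube([1880, 30, 163]);
translate([469, 525, 162]) cube([30, 761, 163]);
translate([2481, 525, 162]) cube([30, 761, 163]);
translate([630, 444, 325]) cube([100, 923, 18]);
translate([810, 444, 325]) cube([100, 923, 18]);
translate([990, 444, 325]) cube([100, 923, 18]);
translate([1170, 444, 325]) cube([100, 923, 18]);
translate([1350, 444, 325]) cube([100, 923, 18]);
translate([1530, 444, 325]) cube([100, 923, 18]);
translate([1710, 444, 325]) cube([100, 923, 18]);
translate([1890, 444, 325]) cube([100, 923, 18]);
translate([2070, 444, 325]) cube([100, 923, 18]);
translate([2250, 444, 325]) cube([100, 923, 18]);


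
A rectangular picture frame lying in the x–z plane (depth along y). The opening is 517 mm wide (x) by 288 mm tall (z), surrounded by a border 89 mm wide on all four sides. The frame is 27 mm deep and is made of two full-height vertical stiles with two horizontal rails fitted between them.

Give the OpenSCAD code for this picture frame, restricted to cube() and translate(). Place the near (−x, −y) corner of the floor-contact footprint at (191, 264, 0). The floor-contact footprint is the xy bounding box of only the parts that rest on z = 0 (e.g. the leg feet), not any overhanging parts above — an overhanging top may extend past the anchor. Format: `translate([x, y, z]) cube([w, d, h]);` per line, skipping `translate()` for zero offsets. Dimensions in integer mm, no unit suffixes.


translate([191, 264, 0]) cube([89, 27, 466]);
translate([797, 264, 0]) cube([89, 27, 466]);
translate([280, 264, 0]) cube([517, 27, 89]);
translate([280, 264, 377]) cube([517, 27, 89]);


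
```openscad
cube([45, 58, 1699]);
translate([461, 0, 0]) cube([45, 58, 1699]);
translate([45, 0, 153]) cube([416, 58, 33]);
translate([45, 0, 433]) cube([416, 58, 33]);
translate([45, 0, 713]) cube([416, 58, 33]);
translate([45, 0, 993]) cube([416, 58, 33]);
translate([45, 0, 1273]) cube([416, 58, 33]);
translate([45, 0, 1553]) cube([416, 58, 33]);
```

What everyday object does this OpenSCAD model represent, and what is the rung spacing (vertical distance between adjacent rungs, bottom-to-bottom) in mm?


A ladder. The rung spacing is 280 mm.

Two tall 45×58 posts with 6 short bars between them — a ladder. Adjacent rungs sit at z = 153 and z = 433, so the spacing is 433 − 153 = 280 mm.


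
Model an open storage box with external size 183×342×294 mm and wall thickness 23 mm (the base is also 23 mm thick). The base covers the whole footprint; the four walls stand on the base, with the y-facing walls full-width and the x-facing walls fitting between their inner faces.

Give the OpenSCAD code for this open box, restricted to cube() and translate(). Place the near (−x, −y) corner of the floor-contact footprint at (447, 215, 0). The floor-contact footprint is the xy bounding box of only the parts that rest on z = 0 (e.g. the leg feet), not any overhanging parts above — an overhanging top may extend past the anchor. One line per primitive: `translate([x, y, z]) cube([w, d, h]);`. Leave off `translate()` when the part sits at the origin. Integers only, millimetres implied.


translate([447, 215, 0]) cube([183, 342, 23]);
translate([447, 215, 23]) cube([183, 23, 271]);
translate([447, 534, 23]) cube([183, 23, 271]);
translate([447, 238, 23]) cube([23, 296, 271]);
translate([607, 238, 23]) cube([23, 296, 271]);


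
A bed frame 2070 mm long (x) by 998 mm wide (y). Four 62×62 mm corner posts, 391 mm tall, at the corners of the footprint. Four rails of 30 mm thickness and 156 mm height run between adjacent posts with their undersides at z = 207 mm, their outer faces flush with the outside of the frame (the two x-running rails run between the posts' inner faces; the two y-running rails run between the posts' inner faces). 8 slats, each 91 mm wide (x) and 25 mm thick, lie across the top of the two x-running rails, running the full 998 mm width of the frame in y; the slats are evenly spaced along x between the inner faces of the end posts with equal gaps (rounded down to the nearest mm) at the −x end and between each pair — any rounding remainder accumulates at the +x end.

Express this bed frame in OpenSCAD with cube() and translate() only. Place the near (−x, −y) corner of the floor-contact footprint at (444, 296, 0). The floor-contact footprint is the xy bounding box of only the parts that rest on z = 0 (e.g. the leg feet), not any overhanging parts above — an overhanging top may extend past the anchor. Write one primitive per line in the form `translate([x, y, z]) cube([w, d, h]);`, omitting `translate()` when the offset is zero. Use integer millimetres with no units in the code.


translate([444, 296, 0]) cube([62, 62, 391]);
translate([444, 1232, 0]) cube([62, 62, 391]);
translate([2452, 296, 0]) cube([62, 62, 391]);
translate([2452, 1232, 0]) cube([62, 62, 391]);
translate([506, 296, 207]) cube([1946, 30, 156]);
translate([506, 1264, 207]) cube([1946, 30, 156]);
translate([444, 358, 207]) cube([30, 874, 156]);
translate([2484, 358, 207]) cube([30, 874, 156]);
translate([641, 296, 363]) cube([91, 998, 25]);
translate([867, 296, 363]) cube([91, 998, 25]);
translate([1093, 296, 363]) cube([91, 998, 25]);
translate([1319, 296, 363]) cube([91, 998, 25]);
translate([1545, 296, 363]) cube([91, 998, 25]);
translate([1771, 296, 363]) cube([91, 998, 25]);
translate([1997, 296, 363]) cube([91, 998, 25]);
translate([2223, 296, 363]) cube([91, 998, 25]);


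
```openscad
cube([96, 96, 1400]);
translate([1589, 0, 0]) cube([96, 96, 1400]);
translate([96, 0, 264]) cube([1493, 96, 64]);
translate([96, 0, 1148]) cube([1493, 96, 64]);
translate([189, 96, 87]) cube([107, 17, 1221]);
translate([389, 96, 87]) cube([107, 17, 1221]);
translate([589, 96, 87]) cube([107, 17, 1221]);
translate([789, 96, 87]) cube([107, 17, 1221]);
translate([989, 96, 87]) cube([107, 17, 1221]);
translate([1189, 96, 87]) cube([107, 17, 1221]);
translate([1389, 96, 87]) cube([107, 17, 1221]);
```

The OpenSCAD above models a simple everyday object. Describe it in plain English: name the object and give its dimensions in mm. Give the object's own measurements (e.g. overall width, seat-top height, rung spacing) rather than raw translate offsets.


A fence section. Two 96×96 mm posts, 1400 mm tall, stand on the floor with a clear span of 1493 mm between their inner faces. Two horizontal rails of 96×64 mm section span the gap between the posts with their undersides at z = 264 mm and z = 1148 mm, flush with the posts' −y face. 7 pickets, each 107 mm wide, 17 mm thick and 1221 mm tall, are fixed to the +y face of the rails with their bottoms at z = 87 mm, spaced across the span with a 93 mm gap after the −x post and between neighbouring pickets and before the +x post.


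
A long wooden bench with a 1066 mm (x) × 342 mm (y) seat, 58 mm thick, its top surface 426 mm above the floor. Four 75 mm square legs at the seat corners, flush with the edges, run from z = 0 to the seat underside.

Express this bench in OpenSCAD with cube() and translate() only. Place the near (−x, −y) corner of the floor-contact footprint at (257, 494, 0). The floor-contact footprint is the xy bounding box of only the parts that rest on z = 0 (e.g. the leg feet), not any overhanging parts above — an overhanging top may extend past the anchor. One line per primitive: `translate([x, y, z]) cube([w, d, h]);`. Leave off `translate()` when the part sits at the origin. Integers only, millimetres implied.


translate([257, 494, 368]) cube([1066, 342, 58]);
translate([257, 494, 0]) cube([75, 75, 368]);
translate([257, 761, 0]) cube([75, 75, 368]);
translate([1248, 494, 0]) cube([75, 75, 368]);
translate([1248, 761, 0]) cube([75, 75, 368]);


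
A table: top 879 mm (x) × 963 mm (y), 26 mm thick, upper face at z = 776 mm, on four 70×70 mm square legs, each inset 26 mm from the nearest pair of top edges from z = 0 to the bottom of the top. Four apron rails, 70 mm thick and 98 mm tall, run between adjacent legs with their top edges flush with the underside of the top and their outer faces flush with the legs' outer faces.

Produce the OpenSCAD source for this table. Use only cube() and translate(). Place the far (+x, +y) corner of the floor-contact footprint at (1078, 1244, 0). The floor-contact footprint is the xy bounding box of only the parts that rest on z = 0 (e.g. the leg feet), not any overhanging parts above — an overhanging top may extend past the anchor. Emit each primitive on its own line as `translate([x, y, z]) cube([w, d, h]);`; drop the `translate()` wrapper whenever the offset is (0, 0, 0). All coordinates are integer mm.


translate([225, 307, 750]) cube([879, 963, 26]);
translate([251, 333, 0]) cube([70, 70, 750]);
translate([1008, 333, 0]) cube([70, 70, 750]);
translate([251, 1174, 0]) cube([70, 70, 750]);
translate([1008, 1174, 0]) cube([70, 70, 750]);
translate([321, 333, 652]) cube([687, 70, 98]);
translate([321, 1174, 652]) cube([687, 70, 98]);
translate([251, 403, 652]) cube([70, 771, 98]);
translate([1008, 403, 652]) cube([70, 771, 98]);


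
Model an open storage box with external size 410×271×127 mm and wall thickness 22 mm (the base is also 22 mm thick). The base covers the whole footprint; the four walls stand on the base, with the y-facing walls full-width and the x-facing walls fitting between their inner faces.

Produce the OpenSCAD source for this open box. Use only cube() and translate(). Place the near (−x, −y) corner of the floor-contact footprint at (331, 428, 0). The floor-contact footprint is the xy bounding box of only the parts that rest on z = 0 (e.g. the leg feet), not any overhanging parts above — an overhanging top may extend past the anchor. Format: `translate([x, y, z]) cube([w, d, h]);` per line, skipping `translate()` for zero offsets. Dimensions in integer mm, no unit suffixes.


translate([331, 428, 0]) cube([410, 271, 22]);
translate([331, 428, 22]) cube([410, 22, 105]);
translate([331, 677, 22]) cube([410, 22, 105]);
translate([331, 450, 22]) cube([22, 227, 105]);
translate([719, 450, 22]) cube([22, 227, 105]);


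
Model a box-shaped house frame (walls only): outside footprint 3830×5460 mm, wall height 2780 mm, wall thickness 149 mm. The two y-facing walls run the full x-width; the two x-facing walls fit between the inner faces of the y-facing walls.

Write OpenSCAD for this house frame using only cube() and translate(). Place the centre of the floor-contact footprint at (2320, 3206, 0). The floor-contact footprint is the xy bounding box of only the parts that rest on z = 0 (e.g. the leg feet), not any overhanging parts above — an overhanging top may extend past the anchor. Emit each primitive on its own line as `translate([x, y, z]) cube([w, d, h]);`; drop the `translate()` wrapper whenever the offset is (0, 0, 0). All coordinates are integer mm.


translate([405, 476, 0]) cube([3830, 149, 2780]);
translate([405, 5787, 0]) cube([3830, 149, 2780]);
translate([405, 625, 0]) cube([149, 5162, 2780]);
translate([4086, 625, 0]) cube([149, 5162, 2780]);


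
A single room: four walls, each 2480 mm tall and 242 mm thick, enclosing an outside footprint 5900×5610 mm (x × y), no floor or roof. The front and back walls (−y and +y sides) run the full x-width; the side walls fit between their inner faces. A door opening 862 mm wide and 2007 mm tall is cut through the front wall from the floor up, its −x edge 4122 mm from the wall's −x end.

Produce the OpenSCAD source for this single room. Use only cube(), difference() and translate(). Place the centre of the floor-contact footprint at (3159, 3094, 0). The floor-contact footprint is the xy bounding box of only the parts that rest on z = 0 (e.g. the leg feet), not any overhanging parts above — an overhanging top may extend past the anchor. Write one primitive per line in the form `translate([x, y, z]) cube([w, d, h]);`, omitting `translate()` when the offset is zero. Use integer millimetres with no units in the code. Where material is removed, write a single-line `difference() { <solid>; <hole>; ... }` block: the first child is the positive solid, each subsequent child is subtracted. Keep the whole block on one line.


difference() { translate([209, 289, 0]) cube([5900, 242, 2480]); translate([4331, 289, 0]) cube([862, 242, 2007]); }
translate([209, 5657, 0]) cube([5900, 242, 2480]);
translate([209, 531, 0]) cube([242, 5126, 2480]);
translate([5867, 531, 0]) cube([242, 5126, 2480]);


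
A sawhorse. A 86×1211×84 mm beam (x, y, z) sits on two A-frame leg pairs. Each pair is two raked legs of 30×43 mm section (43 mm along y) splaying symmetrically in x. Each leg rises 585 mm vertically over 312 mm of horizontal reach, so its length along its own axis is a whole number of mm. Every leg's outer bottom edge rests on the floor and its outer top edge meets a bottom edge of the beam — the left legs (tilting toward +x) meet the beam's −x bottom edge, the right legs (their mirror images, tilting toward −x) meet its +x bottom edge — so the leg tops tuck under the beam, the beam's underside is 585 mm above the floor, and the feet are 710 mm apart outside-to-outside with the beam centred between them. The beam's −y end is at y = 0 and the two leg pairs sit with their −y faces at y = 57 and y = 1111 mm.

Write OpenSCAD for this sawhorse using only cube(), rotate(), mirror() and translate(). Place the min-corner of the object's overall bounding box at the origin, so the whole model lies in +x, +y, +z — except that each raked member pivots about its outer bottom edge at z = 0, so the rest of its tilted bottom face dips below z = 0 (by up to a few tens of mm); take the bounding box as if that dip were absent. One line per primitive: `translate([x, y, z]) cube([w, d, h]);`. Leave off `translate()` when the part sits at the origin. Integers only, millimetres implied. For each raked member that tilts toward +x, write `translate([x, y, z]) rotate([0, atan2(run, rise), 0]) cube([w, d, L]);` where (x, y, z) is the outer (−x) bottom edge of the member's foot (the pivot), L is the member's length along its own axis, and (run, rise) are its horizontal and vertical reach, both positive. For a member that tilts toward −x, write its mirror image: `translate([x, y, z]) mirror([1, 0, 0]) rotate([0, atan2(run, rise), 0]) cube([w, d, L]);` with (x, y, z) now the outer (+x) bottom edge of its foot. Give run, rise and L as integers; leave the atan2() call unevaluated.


translate([312, 0, 585]) cube([86, 1211, 84]);
translate([0, 57, 0]) rotate([0, atan2(312, 585), 0]) cube([30, 43, 663]);
translate([710, 57, 0]) mirror([1, 0, 0]) rotate([0, atan2(312, 585), 0]) cube([30, 43, 663]);
translate([0, 1111, 0]) rotate([0, atan2(312, 585), 0]) cube([30, 43, 663]);
translate([710, 1111, 0]) mirror([1, 0, 0]) rotate([0, atan2(312, 585), 0]) cube([30, 43, 663]);


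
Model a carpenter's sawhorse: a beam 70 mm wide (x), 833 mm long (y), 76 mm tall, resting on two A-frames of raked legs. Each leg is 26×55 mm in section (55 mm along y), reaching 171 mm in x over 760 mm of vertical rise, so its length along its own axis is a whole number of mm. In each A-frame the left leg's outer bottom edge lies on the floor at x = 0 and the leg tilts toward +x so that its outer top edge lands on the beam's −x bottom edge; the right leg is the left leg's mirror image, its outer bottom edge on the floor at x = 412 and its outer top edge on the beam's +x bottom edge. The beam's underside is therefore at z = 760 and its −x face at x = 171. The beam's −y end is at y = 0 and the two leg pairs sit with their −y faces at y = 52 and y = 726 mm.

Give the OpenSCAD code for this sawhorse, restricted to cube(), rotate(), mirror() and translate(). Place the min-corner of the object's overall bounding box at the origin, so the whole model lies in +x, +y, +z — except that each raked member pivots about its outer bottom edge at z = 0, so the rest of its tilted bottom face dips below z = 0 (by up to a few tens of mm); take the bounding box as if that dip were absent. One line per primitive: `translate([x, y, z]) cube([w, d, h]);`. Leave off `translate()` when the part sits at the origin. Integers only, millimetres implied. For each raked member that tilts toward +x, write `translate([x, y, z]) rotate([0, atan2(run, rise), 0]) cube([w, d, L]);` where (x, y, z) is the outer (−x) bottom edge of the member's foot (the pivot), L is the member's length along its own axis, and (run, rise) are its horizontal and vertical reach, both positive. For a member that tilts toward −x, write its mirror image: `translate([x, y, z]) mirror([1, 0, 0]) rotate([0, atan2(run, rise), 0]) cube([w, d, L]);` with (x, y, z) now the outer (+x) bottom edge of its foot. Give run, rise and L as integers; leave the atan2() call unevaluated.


translate([171, 0, 760]) cube([70, 833, 76]);
translate([0, 52, 0]) rotate([0, atan2(171, 760), 0]) cube([26, 55, 779]);
translate([412, 52, 0]) mirror([1, 0, 0]) rotate([0, atan2(171, 760), 0]) cube([26, 55, 779]);
translate([0, 726, 0]) rotate([0, atan2(171, 760), 0]) cube([26, 55, 779]);
translate([412, 726, 0]) mirror([1, 0, 0]) rotate([0, atan2(171, 760), 0]) cube([26, 55, 779]);


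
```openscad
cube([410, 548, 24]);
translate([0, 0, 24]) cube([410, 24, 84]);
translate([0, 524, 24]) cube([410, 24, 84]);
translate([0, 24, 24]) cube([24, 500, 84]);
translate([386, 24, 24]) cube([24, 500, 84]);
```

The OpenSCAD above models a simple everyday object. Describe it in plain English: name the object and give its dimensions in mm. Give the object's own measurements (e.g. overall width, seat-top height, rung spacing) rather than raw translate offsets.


An open-topped rectangular box: outside dimensions 410×548×108 mm, with a uniform wall and base thickness of 24 mm. The base is a full 410×548 slab on the floor; four walls sit on top of the base. The front and back walls (the −y and +y sides) span the full width; the two side walls fit between them.


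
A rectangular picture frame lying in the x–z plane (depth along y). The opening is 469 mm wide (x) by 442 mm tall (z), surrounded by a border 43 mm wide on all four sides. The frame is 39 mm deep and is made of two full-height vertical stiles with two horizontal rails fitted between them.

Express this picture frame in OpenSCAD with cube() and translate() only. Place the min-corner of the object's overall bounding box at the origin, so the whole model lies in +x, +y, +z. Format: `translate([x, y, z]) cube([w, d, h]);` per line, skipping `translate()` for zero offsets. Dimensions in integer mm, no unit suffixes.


cube([43, 39, 528]);
translate([512, 0, 0]) cube([43, 39, 528]);
translate([43, 0, 0]) cube([469, 39, 43]);
translate([43, 0, 485]) cube([469, 39, 43]);


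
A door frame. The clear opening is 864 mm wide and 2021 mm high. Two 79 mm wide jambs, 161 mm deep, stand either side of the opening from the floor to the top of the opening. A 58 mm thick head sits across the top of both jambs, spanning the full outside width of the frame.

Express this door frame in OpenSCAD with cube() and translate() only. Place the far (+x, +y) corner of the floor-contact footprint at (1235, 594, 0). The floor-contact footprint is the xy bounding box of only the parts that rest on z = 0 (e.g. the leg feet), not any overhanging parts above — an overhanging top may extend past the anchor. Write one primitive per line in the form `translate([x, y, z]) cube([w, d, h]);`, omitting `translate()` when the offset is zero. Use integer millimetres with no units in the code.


translate([213, 433, 0]) cube([79, 161, 2021]);
translate([1156, 433, 0]) cube([79, 161, 2021]);
translate([213, 433, 2021]) cube([1022, 161, 58]);


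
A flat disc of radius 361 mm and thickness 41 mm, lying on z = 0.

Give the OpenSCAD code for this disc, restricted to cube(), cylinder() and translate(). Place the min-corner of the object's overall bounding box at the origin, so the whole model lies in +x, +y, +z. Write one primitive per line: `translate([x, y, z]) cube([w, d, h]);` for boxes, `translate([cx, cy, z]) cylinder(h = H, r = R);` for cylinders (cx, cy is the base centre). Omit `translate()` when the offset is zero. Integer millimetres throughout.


translate([361, 361, 0]) cylinder(h = 41, r = 361);


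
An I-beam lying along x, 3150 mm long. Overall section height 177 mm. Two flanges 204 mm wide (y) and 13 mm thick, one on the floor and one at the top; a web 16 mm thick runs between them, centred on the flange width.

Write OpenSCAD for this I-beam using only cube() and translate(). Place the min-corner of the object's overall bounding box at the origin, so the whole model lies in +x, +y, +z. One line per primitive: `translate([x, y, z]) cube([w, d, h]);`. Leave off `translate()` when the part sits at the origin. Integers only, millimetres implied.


cube([3150, 204, 13]);
translate([0, 94, 13]) cube([3150, 16, 151]);
translate([0, 0, 164]) cube([3150, 204, 13]);


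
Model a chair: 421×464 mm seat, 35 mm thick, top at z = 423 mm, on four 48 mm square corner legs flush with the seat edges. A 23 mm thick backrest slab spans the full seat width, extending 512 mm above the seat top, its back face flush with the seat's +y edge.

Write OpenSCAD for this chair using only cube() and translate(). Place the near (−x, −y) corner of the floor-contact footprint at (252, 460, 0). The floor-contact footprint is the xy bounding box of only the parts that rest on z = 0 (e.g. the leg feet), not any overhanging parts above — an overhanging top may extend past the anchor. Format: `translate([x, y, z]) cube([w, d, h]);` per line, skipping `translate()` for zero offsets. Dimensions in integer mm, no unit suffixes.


translate([252, 460, 388]) cube([421, 464, 35]);
translate([252, 460, 0]) cube([48, 48, 388]);
translate([625, 460, 0]) cube([48, 48, 388]);
translate([252, 876, 0]) cube([48, 48, 388]);
translate([625, 876, 0]) cube([48, 48, 388]);
translate([252, 901, 423]) cube([421, 23, 512]);


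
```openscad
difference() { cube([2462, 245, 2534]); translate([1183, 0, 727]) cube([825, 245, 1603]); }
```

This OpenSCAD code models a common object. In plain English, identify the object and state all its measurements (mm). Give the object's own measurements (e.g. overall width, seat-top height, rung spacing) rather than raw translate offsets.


A wall 2462 mm long (x), 245 mm thick (y), 2534 mm tall, with a rectangular window opening cut through it. The opening is 825 mm wide and 1603 mm tall; its sill is at z = 727 mm and its near (−x) edge is 1183 mm from the wall's −x end. The opening passes through the full wall thickness.


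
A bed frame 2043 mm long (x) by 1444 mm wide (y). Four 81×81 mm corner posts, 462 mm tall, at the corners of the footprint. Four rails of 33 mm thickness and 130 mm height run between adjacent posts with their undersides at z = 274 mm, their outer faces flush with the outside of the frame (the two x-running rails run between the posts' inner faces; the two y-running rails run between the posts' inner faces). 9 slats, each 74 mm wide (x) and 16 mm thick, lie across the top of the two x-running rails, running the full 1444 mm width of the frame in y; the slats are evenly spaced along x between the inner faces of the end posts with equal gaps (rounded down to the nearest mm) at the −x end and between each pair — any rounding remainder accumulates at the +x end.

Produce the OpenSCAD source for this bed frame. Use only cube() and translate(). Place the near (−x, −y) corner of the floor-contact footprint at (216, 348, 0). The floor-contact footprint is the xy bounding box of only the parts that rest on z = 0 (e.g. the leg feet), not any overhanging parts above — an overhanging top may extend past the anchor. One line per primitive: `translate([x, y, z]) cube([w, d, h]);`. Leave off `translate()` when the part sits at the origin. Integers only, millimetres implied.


// slat z = rail_z + rail_h = 274 + 130 = 404
// slat gap = ⌊(1881 − 9·74) / 10⌋ = 121
translate([216, 348, 0]) cube([81, 81, 462]);
translate([216, 1711, 0]) cube([81, 81, 462]);
translate([2178, 348, 0]) cube([81, 81, 462]);
translate([2178, 1711, 0]) cube([81, 81, 462]);
translate([297, 348, 274]) cube([1881, 33, 130]);
translate([297, 1759, 274]) cube([1881, 33, 130]);
translate([216, 429, 274]) cube([33, 1282, 130]);
translate([2226, 429, 274]) cube([33, 1282, 130]);
translate([418, 348, 404]) cube([74, 1444, 16]);
translate([613, 348, 404]) cube([74, 1444, 16]);
translate([808, 348, 404]) cube([74, 1444, 16]);
translate([1003, 348, 404]) cube([74, 1444, 16]);
translate([1198, 348, 404]) cube([74, 1444, 16]);
translate([1393, 348, 404]) cube([74, 1444, 16]);
translate([1588, 348, 404]) cube([74, 1444, 16]);
translate([1783, 348, 404]) cube([74, 1444, 16]);
translate([1978, 348, 404]) cube([74, 1444, 16]);


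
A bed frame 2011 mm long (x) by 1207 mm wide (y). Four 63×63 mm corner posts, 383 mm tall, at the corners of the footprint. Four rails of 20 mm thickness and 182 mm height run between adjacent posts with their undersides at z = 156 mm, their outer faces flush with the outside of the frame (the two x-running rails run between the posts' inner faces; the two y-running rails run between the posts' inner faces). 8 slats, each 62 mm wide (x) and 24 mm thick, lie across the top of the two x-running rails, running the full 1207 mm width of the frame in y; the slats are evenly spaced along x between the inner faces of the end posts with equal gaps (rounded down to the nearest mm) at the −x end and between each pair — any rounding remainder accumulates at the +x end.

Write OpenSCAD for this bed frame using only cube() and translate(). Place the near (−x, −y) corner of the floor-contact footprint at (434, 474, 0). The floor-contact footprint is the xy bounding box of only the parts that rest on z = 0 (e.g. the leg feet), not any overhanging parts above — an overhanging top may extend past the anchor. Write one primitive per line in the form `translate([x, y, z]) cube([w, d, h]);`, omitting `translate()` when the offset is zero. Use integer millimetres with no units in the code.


// slat z = rail_z + rail_h = 156 + 182 = 338
// slat gap = ⌊(1885 − 8·62) / 9⌋ = 154
translate([434, 474, 0]) cube([63, 63, 383]);
translate([434, 1618, 0]) cube([63, 63, 383]);
translate([2382, 474, 0]) cube([63, 63, 383]);
translate([2382, 1618, 0]) cube([63, 63, 383]);
translate([497, 474, 156]) cube([1885, 20, 182]);
translate([497, 1661, 156]) cube([1885, 20, 182]);
translate([434, 537, 156]) cube([20, 1081, 182]);
translate([2425, 537, 156]) cube([20, 1081, 182]);
translate([651, 474, 338]) cube([62, 1207, 24]);
translate([867, 474, 338]) cube([62, 1207, 24]);
translate([1083, 474, 338]) cube([62, 1207, 24]);
translate([1299, 474, 338]) cube([62, 1207, 24]);
translate([1515, 474, 338]) cube([62, 1207, 24]);
translate([1731, 474, 338]) cube([62, 1207, 24]);
translate([1947, 474, 338]) cube([62, 1207, 24]);
translate([2163, 474, 338]) cube([62, 1207, 24]);


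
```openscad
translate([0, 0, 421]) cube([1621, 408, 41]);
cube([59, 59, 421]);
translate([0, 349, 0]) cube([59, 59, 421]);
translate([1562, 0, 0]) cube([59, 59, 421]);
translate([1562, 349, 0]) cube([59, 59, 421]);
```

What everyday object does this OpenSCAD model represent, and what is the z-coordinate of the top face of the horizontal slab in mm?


A bench. The seat-top height is 462 mm.

A long slab on four corner posts — a bench. The slab sits at z = 421 with thickness 41, so the top is 421 + 41 = 462 mm.


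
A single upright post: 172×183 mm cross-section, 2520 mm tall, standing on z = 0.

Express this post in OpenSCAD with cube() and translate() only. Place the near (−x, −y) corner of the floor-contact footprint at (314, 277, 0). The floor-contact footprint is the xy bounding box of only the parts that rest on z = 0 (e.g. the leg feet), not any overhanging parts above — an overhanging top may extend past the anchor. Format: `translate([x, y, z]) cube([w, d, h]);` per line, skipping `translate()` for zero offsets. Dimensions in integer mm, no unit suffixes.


translate([314, 277, 0]) cube([172, 183, 2520]);


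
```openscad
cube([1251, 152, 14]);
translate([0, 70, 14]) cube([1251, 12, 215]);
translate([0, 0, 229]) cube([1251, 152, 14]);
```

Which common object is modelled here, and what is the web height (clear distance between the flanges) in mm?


An I-beam. The web height is 215 mm.

Two wide flanges with a thin centred web — an I-beam. Overall 243 mm minus two 14 mm flanges gives a web of 243 − 2·14 = 215 mm.


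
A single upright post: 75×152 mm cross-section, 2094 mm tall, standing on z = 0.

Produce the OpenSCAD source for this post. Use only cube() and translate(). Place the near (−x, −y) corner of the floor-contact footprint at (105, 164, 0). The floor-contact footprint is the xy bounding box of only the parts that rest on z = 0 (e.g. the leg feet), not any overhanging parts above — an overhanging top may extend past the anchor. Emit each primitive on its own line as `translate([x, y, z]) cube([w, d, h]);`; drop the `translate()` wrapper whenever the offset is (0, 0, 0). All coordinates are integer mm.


translate([105, 164, 0]) cube([75, 152, 2094]);


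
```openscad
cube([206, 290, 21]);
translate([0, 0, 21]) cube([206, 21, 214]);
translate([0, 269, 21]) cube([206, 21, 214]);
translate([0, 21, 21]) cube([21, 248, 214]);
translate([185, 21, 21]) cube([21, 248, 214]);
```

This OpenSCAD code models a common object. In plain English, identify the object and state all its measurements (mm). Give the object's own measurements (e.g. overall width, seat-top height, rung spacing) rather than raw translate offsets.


An open-topped rectangular box: outside dimensions 206×290×235 mm, with a uniform wall and base thickness of 21 mm. The base is a full 206×290 slab on the floor; four walls sit on top of the base. The front and back walls (the −y and +y sides) span the full width; the two side walls fit between them.


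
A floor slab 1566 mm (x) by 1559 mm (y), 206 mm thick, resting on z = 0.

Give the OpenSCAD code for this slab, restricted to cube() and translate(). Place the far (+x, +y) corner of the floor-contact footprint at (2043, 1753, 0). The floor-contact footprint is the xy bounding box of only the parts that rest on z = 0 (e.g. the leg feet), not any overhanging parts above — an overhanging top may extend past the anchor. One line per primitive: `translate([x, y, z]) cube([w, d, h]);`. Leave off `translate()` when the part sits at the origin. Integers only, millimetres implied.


translate([477, 194, 0]) cube([1566, 1559, 206]);


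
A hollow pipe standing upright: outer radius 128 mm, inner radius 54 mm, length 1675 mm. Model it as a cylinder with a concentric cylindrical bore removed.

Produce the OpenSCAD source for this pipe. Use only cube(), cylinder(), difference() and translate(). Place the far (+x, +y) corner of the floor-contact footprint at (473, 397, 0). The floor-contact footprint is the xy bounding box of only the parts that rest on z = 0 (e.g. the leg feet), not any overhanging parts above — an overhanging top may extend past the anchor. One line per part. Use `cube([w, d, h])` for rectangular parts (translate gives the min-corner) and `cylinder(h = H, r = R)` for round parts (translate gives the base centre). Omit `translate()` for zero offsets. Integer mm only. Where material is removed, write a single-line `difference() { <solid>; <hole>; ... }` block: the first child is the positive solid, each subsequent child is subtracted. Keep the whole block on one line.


difference() { translate([345, 269, 0]) cylinder(h = 1675, r = 128); translate([345, 269, 0]) cylinder(h = 1675, r = 54); }


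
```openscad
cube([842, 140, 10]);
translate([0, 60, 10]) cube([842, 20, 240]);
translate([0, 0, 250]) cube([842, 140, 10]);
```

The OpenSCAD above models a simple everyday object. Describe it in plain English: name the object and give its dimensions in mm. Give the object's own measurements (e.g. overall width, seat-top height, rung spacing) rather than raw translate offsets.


An I-beam lying along x, 842 mm long. Overall section height 260 mm. Two flanges 140 mm wide (y) and 10 mm thick, one on the floor and one at the top; a web 20 mm thick runs between them, centred on the flange width.


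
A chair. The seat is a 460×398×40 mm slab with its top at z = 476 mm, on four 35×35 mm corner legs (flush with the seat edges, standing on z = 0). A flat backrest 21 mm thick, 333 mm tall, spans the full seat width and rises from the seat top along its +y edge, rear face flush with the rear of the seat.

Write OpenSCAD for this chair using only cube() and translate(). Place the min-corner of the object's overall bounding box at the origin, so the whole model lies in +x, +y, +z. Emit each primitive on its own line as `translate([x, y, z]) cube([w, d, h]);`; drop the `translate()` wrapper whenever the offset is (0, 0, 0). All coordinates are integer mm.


translate([0, 0, 436]) cube([460, 398, 40]);
cube([35, 35, 436]);
translate([425, 0, 0]) cube([35, 35, 436]);
translate([0, 363, 0]) cube([35, 35, 436]);
translate([425, 363, 0]) cube([35, 35, 436]);
translate([0, 377, 476]) cube([460, 21, 333]);


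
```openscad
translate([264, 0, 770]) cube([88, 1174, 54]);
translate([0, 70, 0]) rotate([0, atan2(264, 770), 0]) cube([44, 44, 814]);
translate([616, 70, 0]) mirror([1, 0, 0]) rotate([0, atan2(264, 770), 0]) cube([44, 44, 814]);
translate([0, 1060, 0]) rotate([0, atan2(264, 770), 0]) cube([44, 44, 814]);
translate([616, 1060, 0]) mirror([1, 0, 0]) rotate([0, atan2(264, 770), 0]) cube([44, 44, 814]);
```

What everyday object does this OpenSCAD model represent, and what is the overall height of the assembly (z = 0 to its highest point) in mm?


A sawhorse. The overall height is 824 mm.

A beam across two mirrored pairs of raked legs — a sawhorse. The beam's underside is at z = 770 (matching the legs' vertical rise in atan2(264, 770)) and the beam is 54 mm tall, so its top is at 770 + 54 = 824 mm. The raked legs top out at the beam's underside, so that is the highest point.


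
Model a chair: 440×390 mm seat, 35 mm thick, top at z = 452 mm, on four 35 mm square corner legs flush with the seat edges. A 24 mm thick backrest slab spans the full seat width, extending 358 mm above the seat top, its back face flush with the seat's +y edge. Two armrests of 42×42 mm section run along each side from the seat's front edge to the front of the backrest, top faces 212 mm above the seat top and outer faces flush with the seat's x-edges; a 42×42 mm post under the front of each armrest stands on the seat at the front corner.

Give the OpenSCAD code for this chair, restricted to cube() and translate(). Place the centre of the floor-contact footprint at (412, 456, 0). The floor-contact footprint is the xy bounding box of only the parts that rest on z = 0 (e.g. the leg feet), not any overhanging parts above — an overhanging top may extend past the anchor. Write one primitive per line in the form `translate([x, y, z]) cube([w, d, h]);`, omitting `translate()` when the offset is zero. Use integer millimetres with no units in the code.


// leg_h = 452 - 35 = 417
// arm post h = 212 - 42 = 170
translate([192, 261, 417]) cube([440, 390, 35]);
translate([192, 261, 0]) cube([35, 35, 417]);
translate([597, 261, 0]) cube([35, 35, 417]);
translate([192, 616, 0]) cube([35, 35, 417]);
translate([597, 616, 0]) cube([35, 35, 417]);
translate([192, 627, 452]) cube([440, 24, 358]);
translate([192, 261, 622]) cube([42, 366, 42]);
translate([590, 261, 622]) cube([42, 366, 42]);
translate([192, 261, 452]) cube([42, 42, 170]);
translate([590, 261, 452]) cube([42, 42, 170]);
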